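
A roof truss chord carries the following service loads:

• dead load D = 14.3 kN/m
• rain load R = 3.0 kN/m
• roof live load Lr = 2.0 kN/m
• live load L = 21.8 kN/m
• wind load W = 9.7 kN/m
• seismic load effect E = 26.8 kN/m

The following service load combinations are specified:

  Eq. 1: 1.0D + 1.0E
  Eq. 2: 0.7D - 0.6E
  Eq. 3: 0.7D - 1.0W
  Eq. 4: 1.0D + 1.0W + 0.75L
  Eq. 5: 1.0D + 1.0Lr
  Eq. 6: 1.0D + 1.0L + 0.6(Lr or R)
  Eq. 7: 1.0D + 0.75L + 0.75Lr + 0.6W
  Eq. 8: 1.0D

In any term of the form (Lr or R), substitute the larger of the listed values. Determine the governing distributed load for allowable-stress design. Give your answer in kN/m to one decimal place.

(Lr or R) → R = 3.0 kN/m.
Eq. 1: 1.0(14.3) + 1.0(26.8) = 14.3 + 26.8 = 41.1
Eq. 2: 0.7(14.3) - 0.6(26.8) = 10.0 - 16.1 = -6.1
Eq. 3: 0.7(14.3) - 1.0(9.7) = 10.0 - 9.7 = 0.3
Eq. 4: 1.0(14.3) + 1.0(9.7) + 0.75(21.8) = 14.3 + 9.7 + 16.4 = 40.4
Eq. 5: 1.0(14.3) + 1.0(2.0) = 14.3 + 2.0 = 16.3
Eq. 6: 1.0(14.3) + 1.0(21.8) + 0.6(3.0) = 14.3 + 21.8 + 1.8 = 37.9
Eq. 7: 1.0(14.3) + 0.75(21.8) + 0.75(2.0) + 0.6(9.7) = 14.3 + 16.4 + 1.5 + 5.8 = 38.0
Eq. 8: 1.0(14.3) = 14.3
Combination 1 governs: w = 41.1 kN/m.

41.1 kN/m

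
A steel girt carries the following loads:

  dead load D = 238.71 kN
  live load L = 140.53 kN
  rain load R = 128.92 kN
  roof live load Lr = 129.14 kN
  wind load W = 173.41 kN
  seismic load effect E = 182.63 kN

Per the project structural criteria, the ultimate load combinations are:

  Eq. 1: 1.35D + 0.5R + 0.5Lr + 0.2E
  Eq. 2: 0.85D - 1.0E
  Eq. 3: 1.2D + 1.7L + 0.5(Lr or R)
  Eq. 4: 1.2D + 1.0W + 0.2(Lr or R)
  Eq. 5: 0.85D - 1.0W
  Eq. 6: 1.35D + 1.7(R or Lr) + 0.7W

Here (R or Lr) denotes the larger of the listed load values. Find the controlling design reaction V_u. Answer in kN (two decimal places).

(Lr or R) → Lr = 129.14 kN; (R or Lr) → Lr = 129.14 kN.
Eq. 1: 1.35(238.71) + 0.5(128.92) + 0.5(129.14) + 0.2(182.63) = 487.81
Eq. 2: 0.85(238.71) - 1.0(182.63) = 202.90 - 182.63 = 20.27
Eq. 3: 1.2(238.71) + 1.7(140.53) + 0.5(129.14) = 286.45 + 238.90 + 64.57 = 589.92
Eq. 4: 1.2(238.71) + 1.0(173.41) + 0.2(129.14) = 286.45 + 173.41 + 25.83 = 485.69
Eq. 5: 0.85(238.71) - 1.0(173.41) = 202.90 - 173.41 = 29.49
Eq. 6: 1.35(238.71) + 1.7(129.14) + 0.7(173.41) = 663.18
Combination 6 governs: V_u = 663.18 kN.

663.18 kN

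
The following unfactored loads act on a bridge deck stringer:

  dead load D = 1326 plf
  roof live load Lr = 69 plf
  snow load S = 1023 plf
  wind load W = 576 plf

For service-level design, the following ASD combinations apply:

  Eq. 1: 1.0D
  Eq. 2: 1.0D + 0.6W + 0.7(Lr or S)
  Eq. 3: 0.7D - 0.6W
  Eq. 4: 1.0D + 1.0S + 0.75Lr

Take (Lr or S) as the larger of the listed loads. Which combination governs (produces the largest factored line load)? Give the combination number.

(Lr or S) → S = 1023 plf.
Eq. 1: 1.0(1326) = 1326.00
Eq. 2: 1.0(1326) + 0.6(576) + 0.7(1023) = 2387.70
Eq. 3: 0.7(1326) - 0.6(576) = 582.60
Eq. 4: 1.0(1326) + 1.0(1023) + 0.75(69) = 2400.75
The largest value is 2400.75 plf from combination 4.

Combination 4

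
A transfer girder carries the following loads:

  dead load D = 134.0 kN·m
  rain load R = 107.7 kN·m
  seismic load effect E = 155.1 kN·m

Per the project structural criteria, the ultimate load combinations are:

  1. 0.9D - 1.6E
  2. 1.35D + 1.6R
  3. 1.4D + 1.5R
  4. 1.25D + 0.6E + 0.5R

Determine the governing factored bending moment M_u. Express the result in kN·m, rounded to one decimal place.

353.2 kN·m

1. 0.9(134.0) - 1.6(155.1) = 120.6 - 248.2 = -127.6
2. 1.35(134.0) + 1.6(107.7) = 180.9 + 172.3 = 353.2
3. 1.4(134.0) + 1.5(107.7) = 187.6 + 161.6 = 349.2
4. 1.25(134.0) + 0.6(155.1) + 0.5(107.7) = 314.4
Maximum is from combination 2.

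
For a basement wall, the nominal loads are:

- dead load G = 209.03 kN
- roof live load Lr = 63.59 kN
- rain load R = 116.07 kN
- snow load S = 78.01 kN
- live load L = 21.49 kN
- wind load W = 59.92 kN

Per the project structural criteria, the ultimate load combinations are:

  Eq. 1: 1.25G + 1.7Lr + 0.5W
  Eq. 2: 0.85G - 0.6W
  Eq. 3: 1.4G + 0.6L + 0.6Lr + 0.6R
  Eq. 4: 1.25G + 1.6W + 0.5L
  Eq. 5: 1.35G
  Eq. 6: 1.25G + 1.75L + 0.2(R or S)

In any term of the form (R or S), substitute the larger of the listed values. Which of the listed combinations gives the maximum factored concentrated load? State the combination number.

Combination 3

(R or S) → R = 116.07 kN.
Eq. 1: 1.25(209.03) + 1.7(63.59) + 0.5(59.92) = 399.35
Eq. 2: 0.85(209.03) - 0.6(59.92) = 141.72
Eq. 3: 1.4(209.03) + 0.6(21.49) + 0.6(63.59) + 0.6(116.07) = 413.33
Eq. 4: 1.25(209.03) + 1.6(59.92) + 0.5(21.49) = 367.90
Eq. 5: 1.35(209.03) = 282.19
Eq. 6: 1.25(209.03) + 1.75(21.49) + 0.2(116.07) = 322.11
The largest value is 413.33 kN from combination 3.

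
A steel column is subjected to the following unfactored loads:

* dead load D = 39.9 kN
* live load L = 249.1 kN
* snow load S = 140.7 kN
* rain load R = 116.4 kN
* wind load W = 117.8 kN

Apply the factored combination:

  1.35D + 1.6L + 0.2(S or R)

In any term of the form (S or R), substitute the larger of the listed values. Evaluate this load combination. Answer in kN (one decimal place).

480.6 kN

(S or R) → S = 140.7 kN.
1.35(39.9) + 1.6(249.1) + 0.2(140.7) = 53.9 + 398.6 + 28.1 = 480.6
V_u = 480.6 kN.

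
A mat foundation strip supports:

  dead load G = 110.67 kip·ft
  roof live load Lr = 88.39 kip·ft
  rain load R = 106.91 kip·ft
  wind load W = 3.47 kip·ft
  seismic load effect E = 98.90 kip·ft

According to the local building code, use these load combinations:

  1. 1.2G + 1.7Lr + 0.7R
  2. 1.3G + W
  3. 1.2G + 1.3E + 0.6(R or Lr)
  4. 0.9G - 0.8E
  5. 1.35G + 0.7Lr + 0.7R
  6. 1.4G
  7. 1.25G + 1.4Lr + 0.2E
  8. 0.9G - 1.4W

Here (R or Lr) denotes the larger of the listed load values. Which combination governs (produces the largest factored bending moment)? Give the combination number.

(R or Lr) → R = 106.91 kip·ft.
1. 1.2(110.67) + 1.7(88.39) + 0.7(106.91) = 132.80 + 150.26 + 74.84 = 357.90
2. 1.3(110.67) + 1.0(3.47) = 143.87 + 3.47 = 147.34
3. 1.2(110.67) + 1.3(98.90) + 0.6(106.91) = 132.80 + 128.57 + 64.15 = 325.52
4. 0.9(110.67) - 0.8(98.90) = 99.60 - 79.12 = 20.48
5. 1.35(110.67) + 0.7(88.39) + 0.7(106.91) = 149.40 + 61.87 + 74.84 = 286.11
6. 1.4(110.67) = 154.94
7. 1.25(110.67) + 1.4(88.39) + 0.2(98.90) = 281.86
8. 0.9(110.67) - 1.4(3.47) = 94.75
The largest value is 357.90 kip·ft from combination 1.

Combination 1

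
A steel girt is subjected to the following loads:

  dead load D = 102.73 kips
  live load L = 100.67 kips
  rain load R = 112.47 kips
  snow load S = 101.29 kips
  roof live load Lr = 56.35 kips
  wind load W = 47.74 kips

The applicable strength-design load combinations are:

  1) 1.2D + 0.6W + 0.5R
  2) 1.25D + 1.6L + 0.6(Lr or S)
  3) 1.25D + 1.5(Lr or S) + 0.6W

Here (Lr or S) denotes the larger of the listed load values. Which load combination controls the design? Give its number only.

(Lr or S) → S = 101.29 kips.
1) 1.2(102.73) + 0.6(47.74) + 0.5(112.47) = 123.28 + 28.64 + 56.24 = 208.16
2) 1.25(102.73) + 1.6(100.67) + 0.6(101.29) = 350.26
3) 1.25(102.73) + 1.5(101.29) + 0.6(47.74) = 128.41 + 151.94 + 28.64 = 308.99
The largest value is 350.26 kips from combination 2.

Combination 2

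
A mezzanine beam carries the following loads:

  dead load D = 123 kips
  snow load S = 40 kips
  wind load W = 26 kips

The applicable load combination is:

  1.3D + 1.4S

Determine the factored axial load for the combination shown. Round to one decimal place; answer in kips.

1.3(123) + 1.4(40) = 215.9
P_u = 215.9 kips.

215.9 kips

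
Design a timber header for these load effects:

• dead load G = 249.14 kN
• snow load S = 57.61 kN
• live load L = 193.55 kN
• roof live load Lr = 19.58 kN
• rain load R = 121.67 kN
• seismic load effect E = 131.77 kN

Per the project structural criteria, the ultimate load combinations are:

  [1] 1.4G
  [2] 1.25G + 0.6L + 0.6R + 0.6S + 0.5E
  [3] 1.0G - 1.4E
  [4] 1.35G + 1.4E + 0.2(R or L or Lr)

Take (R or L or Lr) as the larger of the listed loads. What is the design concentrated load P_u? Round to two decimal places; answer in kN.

601.01 kN

(R or L or Lr) → L = 193.55 kN.
[1] 1.4(249.14) = 348.80
[2] 1.25(249.14) + 0.6(193.55) + 0.6(121.67) + 0.6(57.61) + 0.5(131.77) = 601.01
[3] 1.0(249.14) - 1.4(131.77) = 249.14 - 184.48 = 64.66
[4] 1.35(249.14) + 1.4(131.77) + 0.2(193.55) = 336.34 + 184.48 + 38.71 = 559.53
Maximum is from combination 2.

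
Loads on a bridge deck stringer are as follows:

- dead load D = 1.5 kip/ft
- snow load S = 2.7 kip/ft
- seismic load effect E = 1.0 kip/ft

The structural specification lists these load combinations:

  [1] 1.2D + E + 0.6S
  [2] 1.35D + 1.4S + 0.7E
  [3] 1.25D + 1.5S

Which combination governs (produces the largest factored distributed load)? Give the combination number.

[1] 1.2(1.5) + 1.0(1.0) + 0.6(2.7) = 4.4
[2] 1.35(1.5) + 1.4(2.7) + 0.7(1.0) = 6.5
[3] 1.25(1.5) + 1.5(2.7) = 5.9
The largest value is 6.5 kip/ft from combination 2.

Combination 2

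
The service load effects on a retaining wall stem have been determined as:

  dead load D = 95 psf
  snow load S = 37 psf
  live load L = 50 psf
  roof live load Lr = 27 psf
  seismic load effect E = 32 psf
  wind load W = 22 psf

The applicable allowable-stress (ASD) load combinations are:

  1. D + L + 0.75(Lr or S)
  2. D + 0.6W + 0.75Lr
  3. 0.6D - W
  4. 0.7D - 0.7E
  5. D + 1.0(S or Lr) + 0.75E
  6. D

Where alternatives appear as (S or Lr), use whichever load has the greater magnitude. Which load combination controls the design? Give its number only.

Combination 1

(Lr or S) → S = 37 psf; (S or Lr) → S = 37 psf.
1. 1.0(95) + 1.0(50) + 0.75(37) = 172.75
2. 1.0(95) + 0.6(22) + 0.75(27) = 128.45
3. 0.6(95) - 1.0(22) = 35.00
4. 0.7(95) - 0.7(32) = 44.10
5. 1.0(95) + 1.0(37) + 0.75(32) = 156.00
6. 1.0(95) = 95.00
The largest value is 172.75 psf from combination 1.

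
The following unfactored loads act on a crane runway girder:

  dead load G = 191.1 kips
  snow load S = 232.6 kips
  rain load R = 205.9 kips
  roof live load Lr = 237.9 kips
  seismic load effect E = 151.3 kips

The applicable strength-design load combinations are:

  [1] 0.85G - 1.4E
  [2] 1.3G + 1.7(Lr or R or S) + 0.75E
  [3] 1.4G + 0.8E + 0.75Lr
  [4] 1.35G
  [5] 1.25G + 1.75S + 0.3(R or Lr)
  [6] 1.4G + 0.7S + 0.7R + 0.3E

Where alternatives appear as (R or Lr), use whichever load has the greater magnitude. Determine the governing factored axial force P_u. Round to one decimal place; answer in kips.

766.3 kips

(Lr or R or S) → Lr = 237.9 kips; (R or Lr) → Lr = 237.9 kips.
[1] 0.85(191.1) - 1.4(151.3) = 162.4 - 211.8 = -49.4
[2] 1.3(191.1) + 1.7(237.9) + 0.75(151.3) = 248.4 + 404.4 + 113.5 = 766.3
[3] 1.4(191.1) + 0.8(151.3) + 0.75(237.9) = 567.0
[4] 1.35(191.1) = 258.0
[5] 1.25(191.1) + 1.75(232.6) + 0.3(237.9) = 717.3
[6] 1.4(191.1) + 0.7(232.6) + 0.7(205.9) + 0.3(151.3) = 619.9
Maximum is from combination 2.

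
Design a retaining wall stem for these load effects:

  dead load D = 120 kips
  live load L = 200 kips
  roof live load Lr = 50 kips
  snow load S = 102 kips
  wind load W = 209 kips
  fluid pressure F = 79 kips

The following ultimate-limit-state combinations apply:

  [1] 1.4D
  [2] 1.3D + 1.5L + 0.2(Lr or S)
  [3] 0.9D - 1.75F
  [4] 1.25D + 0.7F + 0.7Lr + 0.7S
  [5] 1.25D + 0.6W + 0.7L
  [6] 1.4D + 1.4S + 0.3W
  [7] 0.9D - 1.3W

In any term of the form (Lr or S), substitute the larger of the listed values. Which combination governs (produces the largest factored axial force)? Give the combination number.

Combination 2

(Lr or S) → S = 102 kips.
[1] 1.4(120) = 168.00
[2] 1.3(120) + 1.5(200) + 0.2(102) = 156.00 + 300.00 + 20.40 = 476.40
[3] 0.9(120) - 1.75(79) = 108.00 - 138.25 = -30.25
[4] 1.25(120) + 0.7(79) + 0.7(50) + 0.7(102) = 150.00 + 55.30 + 35.00 + 71.40 = 311.70
[5] 1.25(120) + 0.6(209) + 0.7(200) = 150.00 + 125.40 + 140.00 = 415.40
[6] 1.4(120) + 1.4(102) + 0.3(209) = 168.00 + 142.80 + 62.70 = 373.50
[7] 0.9(120) - 1.3(209) = 108.00 - 271.70 = -163.70
The largest value is 476.40 kips from combination 2.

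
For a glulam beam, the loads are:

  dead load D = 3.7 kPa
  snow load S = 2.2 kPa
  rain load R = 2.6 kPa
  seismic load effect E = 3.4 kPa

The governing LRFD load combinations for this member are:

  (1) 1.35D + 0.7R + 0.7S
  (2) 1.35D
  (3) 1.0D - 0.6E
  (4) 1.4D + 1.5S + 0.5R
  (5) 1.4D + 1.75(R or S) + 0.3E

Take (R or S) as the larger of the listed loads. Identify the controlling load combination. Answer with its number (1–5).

Combination 5

(R or S) → R = 2.6 kPa.
(1) 1.35(3.7) + 0.7(2.6) + 0.7(2.2) = 8.4
(2) 1.35(3.7) = 5.0
(3) 1.0(3.7) - 0.6(3.4) = 1.7
(4) 1.4(3.7) + 1.5(2.2) + 0.5(2.6) = 9.8
(5) 1.4(3.7) + 1.75(2.6) + 0.3(3.4) = 10.8
The largest value is 10.8 kPa from combination 5.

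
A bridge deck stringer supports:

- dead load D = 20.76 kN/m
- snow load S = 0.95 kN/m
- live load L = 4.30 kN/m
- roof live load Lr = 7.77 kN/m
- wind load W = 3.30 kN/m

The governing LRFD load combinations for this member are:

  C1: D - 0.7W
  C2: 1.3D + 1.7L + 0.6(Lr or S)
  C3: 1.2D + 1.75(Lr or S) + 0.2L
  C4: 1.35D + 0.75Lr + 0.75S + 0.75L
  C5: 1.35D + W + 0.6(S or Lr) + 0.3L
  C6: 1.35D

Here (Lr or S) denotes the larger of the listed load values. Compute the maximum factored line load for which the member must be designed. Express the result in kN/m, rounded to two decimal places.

(Lr or S) → Lr = 7.77 kN/m; (S or Lr) → Lr = 7.77 kN/m.
C1: 1.0(20.76) - 0.7(3.30) = 18.45
C2: 1.3(20.76) + 1.7(4.30) + 0.6(7.77) = 38.96
C3: 1.2(20.76) + 1.75(7.77) + 0.2(4.30) = 39.37
C4: 1.35(20.76) + 0.75(7.77) + 0.75(0.95) + 0.75(4.30) = 37.79
C5: 1.35(20.76) + 1.0(3.30) + 0.6(7.77) + 0.3(4.30) = 37.28
C6: 1.35(20.76) = 28.03
The controlling combination is 3, giving 39.37 kN/m.

39.37 kN/m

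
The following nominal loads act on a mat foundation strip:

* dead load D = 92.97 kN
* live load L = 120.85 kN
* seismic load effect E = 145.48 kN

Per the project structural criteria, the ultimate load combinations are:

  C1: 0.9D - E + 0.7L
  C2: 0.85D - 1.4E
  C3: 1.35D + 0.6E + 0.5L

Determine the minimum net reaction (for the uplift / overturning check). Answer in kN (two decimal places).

C1: 0.9(92.97) - 1.0(145.48) + 0.7(120.85) = 83.67 - 145.48 + 84.60 = 22.79
C2: 0.85(92.97) - 1.4(145.48) = 79.02 - 203.67 = -124.65
C3: 1.35(92.97) + 0.6(145.48) + 0.5(120.85) = 273.22
Combination 2 gives the minimum: -124.65 kN.

-124.65 kN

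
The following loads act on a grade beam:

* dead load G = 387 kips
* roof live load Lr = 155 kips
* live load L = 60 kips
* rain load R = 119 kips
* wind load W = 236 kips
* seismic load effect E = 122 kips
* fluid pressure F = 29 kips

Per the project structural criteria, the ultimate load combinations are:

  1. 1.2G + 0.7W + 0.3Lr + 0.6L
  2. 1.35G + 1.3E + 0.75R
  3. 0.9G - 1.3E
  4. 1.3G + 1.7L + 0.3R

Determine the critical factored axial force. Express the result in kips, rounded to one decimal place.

770.3 kips

1. 1.2(387) + 0.7(236) + 0.3(155) + 0.6(60) = 464.4 + 165.2 + 46.5 + 36.0 = 712.1
2. 1.35(387) + 1.3(122) + 0.75(119) = 770.3
3. 0.9(387) - 1.3(122) = 348.3 - 158.6 = 189.7
4. 1.3(387) + 1.7(60) + 0.3(119) = 503.1 + 102.0 + 35.7 = 640.8
Combination 2 governs: P_u = 770.3 kips.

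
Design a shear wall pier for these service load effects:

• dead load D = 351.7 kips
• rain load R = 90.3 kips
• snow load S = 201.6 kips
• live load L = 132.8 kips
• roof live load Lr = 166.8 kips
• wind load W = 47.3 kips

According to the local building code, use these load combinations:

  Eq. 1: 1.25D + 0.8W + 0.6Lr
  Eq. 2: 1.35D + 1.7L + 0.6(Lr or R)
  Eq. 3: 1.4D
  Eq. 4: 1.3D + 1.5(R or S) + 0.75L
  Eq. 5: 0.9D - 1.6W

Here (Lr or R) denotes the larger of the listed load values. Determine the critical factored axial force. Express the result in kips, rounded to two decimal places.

(Lr or R) → Lr = 166.8 kips; (R or S) → S = 201.6 kips.
Eq. 1: 1.25(351.7) + 0.8(47.3) + 0.6(166.8) = 577.55
Eq. 2: 1.35(351.7) + 1.7(132.8) + 0.6(166.8) = 800.64
Eq. 3: 1.4(351.7) = 492.38
Eq. 4: 1.3(351.7) + 1.5(201.6) + 0.75(132.8) = 859.21
Eq. 5: 0.9(351.7) - 1.6(47.3) = 240.85
Maximum is from combination 4.

859.21 kips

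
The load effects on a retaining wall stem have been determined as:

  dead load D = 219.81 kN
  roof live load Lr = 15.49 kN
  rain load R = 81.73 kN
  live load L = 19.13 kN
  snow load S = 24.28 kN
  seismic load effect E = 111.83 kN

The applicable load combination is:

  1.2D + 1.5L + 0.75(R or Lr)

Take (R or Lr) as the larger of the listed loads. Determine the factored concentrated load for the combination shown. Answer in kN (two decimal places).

353.76 kN

(R or Lr) → R = 81.73 kN.
1.2(219.81) + 1.5(19.13) + 0.75(81.73) = 353.76
P_u = 353.76 kN.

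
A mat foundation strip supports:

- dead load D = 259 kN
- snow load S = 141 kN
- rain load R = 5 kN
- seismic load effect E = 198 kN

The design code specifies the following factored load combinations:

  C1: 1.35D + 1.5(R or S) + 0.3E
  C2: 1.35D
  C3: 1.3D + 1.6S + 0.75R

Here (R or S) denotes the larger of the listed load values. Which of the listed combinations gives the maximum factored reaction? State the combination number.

(R or S) → S = 141 kN.
C1: 1.35(259) + 1.5(141) + 0.3(198) = 349.65 + 211.50 + 59.40 = 620.55
C2: 1.35(259) = 349.65
C3: 1.3(259) + 1.6(141) + 0.75(5) = 336.70 + 225.60 + 3.75 = 566.05
The largest value is 620.55 kN from combination 1.

Combination 1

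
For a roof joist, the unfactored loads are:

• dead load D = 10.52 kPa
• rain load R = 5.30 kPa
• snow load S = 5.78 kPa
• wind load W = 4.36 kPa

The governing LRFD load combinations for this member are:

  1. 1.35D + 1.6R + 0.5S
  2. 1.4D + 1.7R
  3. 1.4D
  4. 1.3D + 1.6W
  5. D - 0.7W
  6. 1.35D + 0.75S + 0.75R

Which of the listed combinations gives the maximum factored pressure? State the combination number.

1. 1.35(10.52) + 1.6(5.30) + 0.5(5.78) = 25.57
2. 1.4(10.52) + 1.7(5.30) = 23.74
3. 1.4(10.52) = 14.73
4. 1.3(10.52) + 1.6(4.36) = 20.65
5. 1.0(10.52) - 0.7(4.36) = 7.47
6. 1.35(10.52) + 0.75(5.78) + 0.75(5.30) = 22.51
The largest value is 25.57 kPa from combination 1.

Combination 1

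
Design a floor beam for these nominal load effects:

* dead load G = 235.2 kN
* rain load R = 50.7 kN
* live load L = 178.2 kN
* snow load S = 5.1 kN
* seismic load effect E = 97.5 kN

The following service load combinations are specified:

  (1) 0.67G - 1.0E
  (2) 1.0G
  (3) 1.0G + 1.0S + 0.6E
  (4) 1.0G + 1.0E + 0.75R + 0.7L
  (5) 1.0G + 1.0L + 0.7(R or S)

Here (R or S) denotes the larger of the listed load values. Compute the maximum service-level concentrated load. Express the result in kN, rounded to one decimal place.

(R or S) → R = 50.7 kN.
(1) 0.67(235.2) - 1.0(97.5) = 157.6 - 97.5 = 60.1
(2) 1.0(235.2) = 235.2
(3) 1.0(235.2) + 1.0(5.1) + 0.6(97.5) = 235.2 + 5.1 + 58.5 = 298.8
(4) 1.0(235.2) + 1.0(97.5) + 0.75(50.7) + 0.7(178.2) = 495.5
(5) 1.0(235.2) + 1.0(178.2) + 0.7(50.7) = 235.2 + 178.2 + 35.5 = 448.9
Combination 4 governs: P = 495.5 kN.

495.5 kN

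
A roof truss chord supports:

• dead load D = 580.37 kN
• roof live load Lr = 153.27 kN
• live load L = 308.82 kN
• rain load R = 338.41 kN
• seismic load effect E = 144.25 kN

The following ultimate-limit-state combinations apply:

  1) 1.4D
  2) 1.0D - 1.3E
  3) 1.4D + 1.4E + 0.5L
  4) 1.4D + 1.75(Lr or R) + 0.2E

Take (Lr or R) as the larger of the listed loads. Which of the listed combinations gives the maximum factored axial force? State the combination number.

(Lr or R) → R = 338.41 kN.
1) 1.4(580.37) = 812.52
2) 1.0(580.37) - 1.3(144.25) = 392.85
3) 1.4(580.37) + 1.4(144.25) + 0.5(308.82) = 812.52 + 201.95 + 154.41 = 1168.88
4) 1.4(580.37) + 1.75(338.41) + 0.2(144.25) = 812.52 + 592.22 + 28.85 = 1433.59
The largest value is 1433.59 kN from combination 4.

Combination 4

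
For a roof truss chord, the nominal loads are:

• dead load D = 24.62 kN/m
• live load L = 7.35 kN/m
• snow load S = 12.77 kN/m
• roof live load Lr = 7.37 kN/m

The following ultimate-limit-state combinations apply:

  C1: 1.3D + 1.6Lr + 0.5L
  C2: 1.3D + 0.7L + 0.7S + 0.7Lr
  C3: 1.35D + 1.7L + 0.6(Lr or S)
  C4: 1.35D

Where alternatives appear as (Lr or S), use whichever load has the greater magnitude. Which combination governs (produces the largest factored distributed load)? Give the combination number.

Combination 3

(Lr or S) → S = 12.77 kN/m.
C1: 1.3(24.62) + 1.6(7.37) + 0.5(7.35) = 47.47
C2: 1.3(24.62) + 0.7(7.35) + 0.7(12.77) + 0.7(7.37) = 51.25
C3: 1.35(24.62) + 1.7(7.35) + 0.6(12.77) = 53.39
C4: 1.35(24.62) = 33.24
The largest value is 53.39 kN/m from combination 3.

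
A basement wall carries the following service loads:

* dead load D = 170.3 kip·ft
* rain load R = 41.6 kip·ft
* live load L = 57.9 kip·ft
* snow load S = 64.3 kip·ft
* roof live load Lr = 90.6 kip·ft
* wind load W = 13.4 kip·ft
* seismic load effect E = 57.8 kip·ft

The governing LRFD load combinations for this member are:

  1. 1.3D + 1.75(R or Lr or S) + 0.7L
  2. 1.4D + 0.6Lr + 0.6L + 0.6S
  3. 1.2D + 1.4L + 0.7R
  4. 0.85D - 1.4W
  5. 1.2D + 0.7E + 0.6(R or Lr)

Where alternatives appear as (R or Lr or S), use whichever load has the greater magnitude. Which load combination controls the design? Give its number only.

(R or Lr or S) → Lr = 90.6 kip·ft; (R or Lr) → Lr = 90.6 kip·ft.
1. 1.3(170.3) + 1.75(90.6) + 0.7(57.9) = 221.4 + 158.6 + 40.5 = 420.5
2. 1.4(170.3) + 0.6(90.6) + 0.6(57.9) + 0.6(64.3) = 238.4 + 54.4 + 34.7 + 38.6 = 366.1
3. 1.2(170.3) + 1.4(57.9) + 0.7(41.6) = 314.5
4. 0.85(170.3) - 1.4(13.4) = 144.8 - 18.8 = 126.0
5. 1.2(170.3) + 0.7(57.8) + 0.6(90.6) = 299.2
The largest value is 420.5 kip·ft from combination 1.

Combination 1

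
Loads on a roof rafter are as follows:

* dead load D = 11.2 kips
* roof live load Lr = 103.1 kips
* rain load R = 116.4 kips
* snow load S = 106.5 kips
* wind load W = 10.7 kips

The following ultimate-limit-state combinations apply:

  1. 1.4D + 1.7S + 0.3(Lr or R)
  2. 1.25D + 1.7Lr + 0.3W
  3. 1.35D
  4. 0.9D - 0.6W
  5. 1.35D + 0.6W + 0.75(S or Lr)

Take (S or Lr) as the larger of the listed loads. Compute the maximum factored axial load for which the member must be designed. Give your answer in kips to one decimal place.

231.7 kips

(Lr or R) → R = 116.4 kips; (S or Lr) → S = 106.5 kips.
1. 1.4(11.2) + 1.7(106.5) + 0.3(116.4) = 231.7
2. 1.25(11.2) + 1.7(103.1) + 0.3(10.7) = 192.5
3. 1.35(11.2) = 15.1
4. 0.9(11.2) - 0.6(10.7) = 3.7
5. 1.35(11.2) + 0.6(10.7) + 0.75(106.5) = 101.4
Maximum is from combination 1.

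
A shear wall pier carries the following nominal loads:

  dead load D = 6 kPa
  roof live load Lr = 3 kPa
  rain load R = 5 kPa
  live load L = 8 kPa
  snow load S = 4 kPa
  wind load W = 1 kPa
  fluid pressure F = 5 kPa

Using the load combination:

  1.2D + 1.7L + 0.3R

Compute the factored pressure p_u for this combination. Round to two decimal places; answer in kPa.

22.30 kPa

1.2(6) + 1.7(8) + 0.3(5) = 7.20 + 13.60 + 1.50 = 22.30
p_u = 22.30 kPa.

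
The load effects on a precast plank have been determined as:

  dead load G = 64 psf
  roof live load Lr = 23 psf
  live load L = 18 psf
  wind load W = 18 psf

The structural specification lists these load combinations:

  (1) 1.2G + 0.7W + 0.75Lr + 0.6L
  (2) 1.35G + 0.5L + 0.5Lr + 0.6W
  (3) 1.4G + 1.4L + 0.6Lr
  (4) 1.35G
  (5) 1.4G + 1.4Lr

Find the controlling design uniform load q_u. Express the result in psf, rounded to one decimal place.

(1) 1.2(64) + 0.7(18) + 0.75(23) + 0.6(18) = 117.5
(2) 1.35(64) + 0.5(18) + 0.5(23) + 0.6(18) = 117.7
(3) 1.4(64) + 1.4(18) + 0.6(23) = 128.6
(4) 1.35(64) = 86.4
(5) 1.4(64) + 1.4(23) = 121.8
The controlling combination is 3, giving 128.6 psf.

128.6 psf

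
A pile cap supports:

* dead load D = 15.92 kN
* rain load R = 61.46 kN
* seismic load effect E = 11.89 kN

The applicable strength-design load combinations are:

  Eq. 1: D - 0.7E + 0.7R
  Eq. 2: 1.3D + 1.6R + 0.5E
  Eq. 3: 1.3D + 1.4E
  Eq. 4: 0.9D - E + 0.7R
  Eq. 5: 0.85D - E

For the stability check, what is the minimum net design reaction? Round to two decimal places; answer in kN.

1.64 kN

Eq. 1: 1.0(15.92) - 0.7(11.89) + 0.7(61.46) = 15.92 - 8.32 + 43.02 = 50.62
Eq. 2: 1.3(15.92) + 1.6(61.46) + 0.5(11.89) = 124.98
Eq. 3: 1.3(15.92) + 1.4(11.89) = 37.34
Eq. 4: 0.9(15.92) - 1.0(11.89) + 0.7(61.46) = 14.33 - 11.89 + 43.02 = 45.46
Eq. 5: 0.85(15.92) - 1.0(11.89) = 13.53 - 11.89 = 1.64
Combination 5 gives the minimum: 1.64 kN.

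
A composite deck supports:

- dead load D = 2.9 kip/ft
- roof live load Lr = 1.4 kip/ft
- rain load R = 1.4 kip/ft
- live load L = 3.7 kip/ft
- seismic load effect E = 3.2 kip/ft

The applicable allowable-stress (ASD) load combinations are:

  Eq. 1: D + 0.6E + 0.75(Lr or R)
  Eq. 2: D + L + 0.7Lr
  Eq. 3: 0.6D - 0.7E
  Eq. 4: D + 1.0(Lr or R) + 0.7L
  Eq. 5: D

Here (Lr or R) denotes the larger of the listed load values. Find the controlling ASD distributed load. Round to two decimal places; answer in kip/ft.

7.58 kip/ft

(Lr or R) → Lr = 1.4 kip/ft.
Eq. 1: 1.0(2.9) + 0.6(3.2) + 0.75(1.4) = 5.87
Eq. 2: 1.0(2.9) + 1.0(3.7) + 0.7(1.4) = 7.58
Eq. 3: 0.6(2.9) - 0.7(3.2) = -0.50
Eq. 4: 1.0(2.9) + 1.0(1.4) + 0.7(3.7) = 6.89
Eq. 5: 1.0(2.9) = 2.90
The controlling combination is 2, giving 7.58 kip/ft.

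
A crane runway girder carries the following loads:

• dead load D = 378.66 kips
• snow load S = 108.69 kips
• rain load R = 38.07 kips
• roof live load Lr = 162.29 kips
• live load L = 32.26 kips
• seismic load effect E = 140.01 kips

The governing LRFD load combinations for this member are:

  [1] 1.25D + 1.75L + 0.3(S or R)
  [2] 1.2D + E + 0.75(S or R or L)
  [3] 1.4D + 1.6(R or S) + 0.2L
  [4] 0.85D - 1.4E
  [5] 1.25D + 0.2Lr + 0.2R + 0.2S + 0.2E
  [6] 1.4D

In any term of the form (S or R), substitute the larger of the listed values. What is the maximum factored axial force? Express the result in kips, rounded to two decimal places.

(S or R) → S = 108.69 kips; (S or R or L) → S = 108.69 kips; (R or S) → S = 108.69 kips.
[1] 1.25(378.66) + 1.75(32.26) + 0.3(108.69) = 562.39
[2] 1.2(378.66) + 1.0(140.01) + 0.75(108.69) = 454.39 + 140.01 + 81.52 = 675.92
[3] 1.4(378.66) + 1.6(108.69) + 0.2(32.26) = 710.48
[4] 0.85(378.66) - 1.4(140.01) = 321.86 - 196.01 = 125.85
[5] 1.25(378.66) + 0.2(162.29) + 0.2(38.07) + 0.2(108.69) + 0.2(140.01) = 473.33 + 32.46 + 7.61 + 21.74 + 28.00 = 563.14
[6] 1.4(378.66) = 530.12
Maximum is from combination 3.

710.48 kips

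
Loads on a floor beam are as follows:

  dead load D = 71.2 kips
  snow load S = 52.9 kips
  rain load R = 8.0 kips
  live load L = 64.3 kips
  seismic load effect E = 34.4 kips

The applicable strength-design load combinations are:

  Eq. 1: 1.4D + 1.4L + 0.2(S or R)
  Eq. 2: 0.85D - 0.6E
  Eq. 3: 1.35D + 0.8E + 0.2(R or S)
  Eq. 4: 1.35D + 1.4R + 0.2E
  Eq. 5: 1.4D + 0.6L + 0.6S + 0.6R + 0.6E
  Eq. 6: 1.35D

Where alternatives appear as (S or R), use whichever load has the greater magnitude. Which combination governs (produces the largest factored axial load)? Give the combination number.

(S or R) → S = 52.9 kips; (R or S) → S = 52.9 kips.
Eq. 1: 1.4(71.2) + 1.4(64.3) + 0.2(52.9) = 99.7 + 90.0 + 10.6 = 200.3
Eq. 2: 0.85(71.2) - 0.6(34.4) = 60.5 - 20.6 = 39.9
Eq. 3: 1.35(71.2) + 0.8(34.4) + 0.2(52.9) = 96.1 + 27.5 + 10.6 = 134.2
Eq. 4: 1.35(71.2) + 1.4(8.0) + 0.2(34.4) = 96.1 + 11.2 + 6.9 = 114.2
Eq. 5: 1.4(71.2) + 0.6(64.3) + 0.6(52.9) + 0.6(8.0) + 0.6(34.4) = 99.7 + 38.6 + 31.7 + 4.8 + 20.6 = 195.4
Eq. 6: 1.35(71.2) = 96.1
The largest value is 200.3 kips from combination 1.

Combination 1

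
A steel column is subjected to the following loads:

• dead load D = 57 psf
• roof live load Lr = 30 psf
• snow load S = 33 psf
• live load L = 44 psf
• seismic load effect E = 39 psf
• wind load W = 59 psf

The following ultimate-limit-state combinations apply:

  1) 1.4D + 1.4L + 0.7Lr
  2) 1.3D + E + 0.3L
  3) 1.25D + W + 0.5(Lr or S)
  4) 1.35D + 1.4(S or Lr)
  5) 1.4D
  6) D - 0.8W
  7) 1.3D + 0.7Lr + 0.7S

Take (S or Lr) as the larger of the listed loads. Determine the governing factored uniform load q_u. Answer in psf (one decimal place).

(Lr or S) → S = 33 psf; (S or Lr) → S = 33 psf.
1) 1.4(57) + 1.4(44) + 0.7(30) = 79.8 + 61.6 + 21.0 = 162.4
2) 1.3(57) + 1.0(39) + 0.3(44) = 74.1 + 39.0 + 13.2 = 126.3
3) 1.25(57) + 1.0(59) + 0.5(33) = 71.3 + 59.0 + 16.5 = 146.8
4) 1.35(57) + 1.4(33) = 77.0 + 46.2 = 123.2
5) 1.4(57) = 79.8
6) 1.0(57) - 0.8(59) = 57.0 - 47.2 = 9.8
7) 1.3(57) + 0.7(30) + 0.7(33) = 74.1 + 21.0 + 23.1 = 118.2
The controlling combination is 1, giving 162.4 psf.

162.4 psf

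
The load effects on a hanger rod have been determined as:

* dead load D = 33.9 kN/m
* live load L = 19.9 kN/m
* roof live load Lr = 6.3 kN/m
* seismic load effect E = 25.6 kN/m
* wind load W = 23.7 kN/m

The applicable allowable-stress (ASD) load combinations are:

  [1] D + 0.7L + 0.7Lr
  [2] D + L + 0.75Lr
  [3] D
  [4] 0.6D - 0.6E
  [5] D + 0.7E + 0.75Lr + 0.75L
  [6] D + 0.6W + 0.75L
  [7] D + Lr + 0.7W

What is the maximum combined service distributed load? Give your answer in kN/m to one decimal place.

[1] 1.0(33.9) + 0.7(19.9) + 0.7(6.3) = 52.2
[2] 1.0(33.9) + 1.0(19.9) + 0.75(6.3) = 58.5
[3] 1.0(33.9) = 33.9
[4] 0.6(33.9) - 0.6(25.6) = 5.0
[5] 1.0(33.9) + 0.7(25.6) + 0.75(6.3) + 0.75(19.9) = 71.5
[6] 1.0(33.9) + 0.6(23.7) + 0.75(19.9) = 63.0
[7] 1.0(33.9) + 1.0(6.3) + 0.7(23.7) = 56.8
Maximum is from combination 5.

71.5 kN/m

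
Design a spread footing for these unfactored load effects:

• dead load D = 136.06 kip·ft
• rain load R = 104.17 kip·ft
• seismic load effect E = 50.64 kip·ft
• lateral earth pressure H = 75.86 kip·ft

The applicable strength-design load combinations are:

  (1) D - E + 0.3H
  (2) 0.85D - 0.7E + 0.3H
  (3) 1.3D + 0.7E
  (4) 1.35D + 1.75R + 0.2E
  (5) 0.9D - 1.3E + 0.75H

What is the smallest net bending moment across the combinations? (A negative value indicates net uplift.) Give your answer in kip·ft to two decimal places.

(1) 1.0(136.06) - 1.0(50.64) + 0.3(75.86) = 136.06 - 50.64 + 22.76 = 108.18
(2) 0.85(136.06) - 0.7(50.64) + 0.3(75.86) = 115.65 - 35.45 + 22.76 = 102.96
(3) 1.3(136.06) + 0.7(50.64) = 176.88 + 35.45 = 212.33
(4) 1.35(136.06) + 1.75(104.17) + 0.2(50.64) = 183.68 + 182.30 + 10.13 = 376.11
(5) 0.9(136.06) - 1.3(50.64) + 0.75(75.86) = 122.45 - 65.83 + 56.90 = 113.52
Combination 2 gives the minimum: 102.96 kip·ft.

102.96 kip·ft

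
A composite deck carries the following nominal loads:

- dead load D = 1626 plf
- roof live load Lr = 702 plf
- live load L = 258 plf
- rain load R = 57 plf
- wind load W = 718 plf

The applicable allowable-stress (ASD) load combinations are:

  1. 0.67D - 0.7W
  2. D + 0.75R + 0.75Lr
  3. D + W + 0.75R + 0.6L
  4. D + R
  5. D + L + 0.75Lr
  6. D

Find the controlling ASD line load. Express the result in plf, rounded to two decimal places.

1. 0.67(1626) - 0.7(718) = 1089.42 - 502.60 = 586.82
2. 1.0(1626) + 0.75(57) + 0.75(702) = 1626.00 + 42.75 + 526.50 = 2195.25
3. 1.0(1626) + 1.0(718) + 0.75(57) + 0.6(258) = 1626.00 + 718.00 + 42.75 + 154.80 = 2541.55
4. 1.0(1626) + 1.0(57) = 1626.00 + 57.00 = 1683.00
5. 1.0(1626) + 1.0(258) + 0.75(702) = 1626.00 + 258.00 + 526.50 = 2410.50
6. 1.0(1626) = 1626.00
Combination 3 governs: w = 2541.55 plf.

2541.55 plf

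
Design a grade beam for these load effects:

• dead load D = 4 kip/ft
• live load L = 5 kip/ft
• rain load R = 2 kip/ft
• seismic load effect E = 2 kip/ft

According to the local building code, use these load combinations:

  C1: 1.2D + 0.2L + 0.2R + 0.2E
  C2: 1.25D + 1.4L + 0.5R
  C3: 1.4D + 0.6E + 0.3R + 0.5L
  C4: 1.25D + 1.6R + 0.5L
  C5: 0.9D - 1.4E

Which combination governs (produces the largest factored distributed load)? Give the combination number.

C1: 1.2(4) + 0.2(5) + 0.2(2) + 0.2(2) = 4.80 + 1.00 + 0.40 + 0.40 = 6.60
C2: 1.25(4) + 1.4(5) + 0.5(2) = 5.00 + 7.00 + 1.00 = 13.00
C3: 1.4(4) + 0.6(2) + 0.3(2) + 0.5(5) = 5.60 + 1.20 + 0.60 + 2.50 = 9.90
C4: 1.25(4) + 1.6(2) + 0.5(5) = 5.00 + 3.20 + 2.50 = 10.70
C5: 0.9(4) - 1.4(2) = 3.60 - 2.80 = 0.80
The largest value is 13.00 kip/ft from combination 2.

Combination 2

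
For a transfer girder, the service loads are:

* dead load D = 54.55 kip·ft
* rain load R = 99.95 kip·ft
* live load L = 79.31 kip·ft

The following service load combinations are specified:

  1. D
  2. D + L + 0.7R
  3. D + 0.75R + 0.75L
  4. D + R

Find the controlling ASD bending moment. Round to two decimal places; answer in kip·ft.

1. 1.0(54.55) = 54.55
2. 1.0(54.55) + 1.0(79.31) + 0.7(99.95) = 203.83
3. 1.0(54.55) + 0.75(99.95) + 0.75(79.31) = 189.00
4. 1.0(54.55) + 1.0(99.95) = 154.50
Combination 2 governs: M = 203.83 kip·ft.

203.83 kip·ft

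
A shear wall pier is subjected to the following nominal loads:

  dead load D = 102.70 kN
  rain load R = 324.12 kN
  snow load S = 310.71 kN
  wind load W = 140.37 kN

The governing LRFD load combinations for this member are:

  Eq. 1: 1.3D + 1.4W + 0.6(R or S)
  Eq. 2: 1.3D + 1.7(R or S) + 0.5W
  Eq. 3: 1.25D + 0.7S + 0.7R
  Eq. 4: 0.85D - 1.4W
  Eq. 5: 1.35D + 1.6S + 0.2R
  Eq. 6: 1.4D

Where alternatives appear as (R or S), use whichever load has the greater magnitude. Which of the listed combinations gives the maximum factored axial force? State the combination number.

Combination 2

(R or S) → R = 324.12 kN.
Eq. 1: 1.3(102.70) + 1.4(140.37) + 0.6(324.12) = 524.50
Eq. 2: 1.3(102.70) + 1.7(324.12) + 0.5(140.37) = 754.70
Eq. 3: 1.25(102.70) + 0.7(310.71) + 0.7(324.12) = 572.76
Eq. 4: 0.85(102.70) - 1.4(140.37) = -109.22
Eq. 5: 1.35(102.70) + 1.6(310.71) + 0.2(324.12) = 700.61
Eq. 6: 1.4(102.70) = 143.78
The largest value is 754.70 kN from combination 2.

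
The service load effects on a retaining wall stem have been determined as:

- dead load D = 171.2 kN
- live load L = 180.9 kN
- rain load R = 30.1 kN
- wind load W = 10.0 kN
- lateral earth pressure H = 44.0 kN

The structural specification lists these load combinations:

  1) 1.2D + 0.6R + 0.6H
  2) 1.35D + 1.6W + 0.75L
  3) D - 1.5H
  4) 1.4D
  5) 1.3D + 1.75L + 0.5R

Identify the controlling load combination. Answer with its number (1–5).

1) 1.2(171.2) + 0.6(30.1) + 0.6(44.0) = 205.44 + 18.06 + 26.40 = 249.90
2) 1.35(171.2) + 1.6(10.0) + 0.75(180.9) = 231.12 + 16.00 + 135.68 = 382.80
3) 1.0(171.2) - 1.5(44.0) = 171.20 - 66.00 = 105.20
4) 1.4(171.2) = 239.68
5) 1.3(171.2) + 1.75(180.9) + 0.5(30.1) = 222.56 + 316.58 + 15.05 = 554.19
The largest value is 554.19 kN from combination 5.

Combination 5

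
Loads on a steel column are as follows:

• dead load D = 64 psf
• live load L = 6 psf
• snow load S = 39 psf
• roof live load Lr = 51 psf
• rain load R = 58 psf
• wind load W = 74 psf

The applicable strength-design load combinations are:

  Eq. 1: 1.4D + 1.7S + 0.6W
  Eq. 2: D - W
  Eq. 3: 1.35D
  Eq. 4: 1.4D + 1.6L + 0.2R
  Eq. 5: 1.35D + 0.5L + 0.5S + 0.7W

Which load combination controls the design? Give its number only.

Eq. 1: 1.4(64) + 1.7(39) + 0.6(74) = 200.3
Eq. 2: 1.0(64) - 1.0(74) = -10.0
Eq. 3: 1.35(64) = 86.4
Eq. 4: 1.4(64) + 1.6(6) + 0.2(58) = 110.8
Eq. 5: 1.35(64) + 0.5(6) + 0.5(39) + 0.7(74) = 160.7
The largest value is 200.3 psf from combination 1.

Combination 1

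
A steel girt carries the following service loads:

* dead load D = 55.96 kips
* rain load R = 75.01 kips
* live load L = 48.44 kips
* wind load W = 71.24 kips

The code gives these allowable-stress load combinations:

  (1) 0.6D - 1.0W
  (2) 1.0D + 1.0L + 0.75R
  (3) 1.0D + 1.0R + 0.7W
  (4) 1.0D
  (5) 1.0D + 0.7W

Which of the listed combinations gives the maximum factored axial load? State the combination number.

(1) 0.6(55.96) - 1.0(71.24) = 33.58 - 71.24 = -37.66
(2) 1.0(55.96) + 1.0(48.44) + 0.75(75.01) = 55.96 + 48.44 + 56.26 = 160.66
(3) 1.0(55.96) + 1.0(75.01) + 0.7(71.24) = 55.96 + 75.01 + 49.87 = 180.84
(4) 1.0(55.96) = 55.96
(5) 1.0(55.96) + 0.7(71.24) = 55.96 + 49.87 = 105.83
The largest value is 180.84 kips from combination 3.

Combination 3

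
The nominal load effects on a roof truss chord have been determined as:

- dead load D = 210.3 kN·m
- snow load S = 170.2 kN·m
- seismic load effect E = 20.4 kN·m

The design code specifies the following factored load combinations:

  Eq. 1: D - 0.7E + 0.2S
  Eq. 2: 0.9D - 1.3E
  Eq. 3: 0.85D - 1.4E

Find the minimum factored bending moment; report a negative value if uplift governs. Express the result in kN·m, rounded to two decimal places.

150.20 kN·m

Eq. 1: 1.0(210.3) - 0.7(20.4) + 0.2(170.2) = 230.06
Eq. 2: 0.9(210.3) - 1.3(20.4) = 162.75
Eq. 3: 0.85(210.3) - 1.4(20.4) = 150.20
Combination 3 gives the minimum: 150.20 kN·m.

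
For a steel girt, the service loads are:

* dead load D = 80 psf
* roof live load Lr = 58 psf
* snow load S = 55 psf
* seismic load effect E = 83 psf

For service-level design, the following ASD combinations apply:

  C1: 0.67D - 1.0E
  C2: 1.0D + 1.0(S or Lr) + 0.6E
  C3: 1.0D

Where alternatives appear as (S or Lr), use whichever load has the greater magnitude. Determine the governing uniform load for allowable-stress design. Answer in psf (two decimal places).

(S or Lr) → Lr = 58 psf.
C1: 0.67(80) - 1.0(83) = 53.60 - 83.00 = -29.40
C2: 1.0(80) + 1.0(58) + 0.6(83) = 80.00 + 58.00 + 49.80 = 187.80
C3: 1.0(80) = 80.00
Combination 2 governs: q = 187.80 psf.

187.80 psf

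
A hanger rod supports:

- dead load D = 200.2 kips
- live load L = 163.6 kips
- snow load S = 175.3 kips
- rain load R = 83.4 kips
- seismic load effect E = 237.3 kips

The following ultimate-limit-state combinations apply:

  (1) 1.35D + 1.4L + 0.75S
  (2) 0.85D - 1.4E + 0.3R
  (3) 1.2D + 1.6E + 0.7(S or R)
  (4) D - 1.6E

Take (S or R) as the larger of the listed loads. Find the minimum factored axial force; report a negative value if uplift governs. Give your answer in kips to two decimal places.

(S or R) → S = 175.3 kips.
(1) 1.35(200.2) + 1.4(163.6) + 0.75(175.3) = 270.27 + 229.04 + 131.48 = 630.79
(2) 0.85(200.2) - 1.4(237.3) + 0.3(83.4) = 170.17 - 332.22 + 25.02 = -137.03
(3) 1.2(200.2) + 1.6(237.3) + 0.7(175.3) = 240.24 + 379.68 + 122.71 = 742.63
(4) 1.0(200.2) - 1.6(237.3) = 200.20 - 379.68 = -179.48
Combination 4 gives the minimum: -179.48 kips.

-179.48 kips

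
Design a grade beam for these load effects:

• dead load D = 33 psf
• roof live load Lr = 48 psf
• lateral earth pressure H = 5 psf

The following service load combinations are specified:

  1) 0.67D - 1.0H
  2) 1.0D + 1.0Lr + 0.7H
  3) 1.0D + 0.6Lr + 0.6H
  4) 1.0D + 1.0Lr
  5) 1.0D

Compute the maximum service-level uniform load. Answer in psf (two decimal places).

84.50 psf

1) 0.67(33) - 1.0(5) = 22.11 - 5.00 = 17.11
2) 1.0(33) + 1.0(48) + 0.7(5) = 33.00 + 48.00 + 3.50 = 84.50
3) 1.0(33) + 0.6(48) + 0.6(5) = 33.00 + 28.80 + 3.00 = 64.80
4) 1.0(33) + 1.0(48) = 33.00 + 48.00 = 81.00
5) 1.0(33) = 33.00
The controlling combination is 2, giving 84.50 psf.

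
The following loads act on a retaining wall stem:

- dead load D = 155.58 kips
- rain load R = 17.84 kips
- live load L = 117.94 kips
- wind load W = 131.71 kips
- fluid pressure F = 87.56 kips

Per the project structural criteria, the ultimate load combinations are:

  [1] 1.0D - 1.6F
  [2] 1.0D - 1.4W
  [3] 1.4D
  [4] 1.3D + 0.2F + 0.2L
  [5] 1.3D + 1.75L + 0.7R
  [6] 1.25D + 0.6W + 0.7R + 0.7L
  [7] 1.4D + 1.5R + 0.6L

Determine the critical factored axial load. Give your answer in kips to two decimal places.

421.14 kips

[1] 1.0(155.58) - 1.6(87.56) = 15.48
[2] 1.0(155.58) - 1.4(131.71) = -28.81
[3] 1.4(155.58) = 217.81
[4] 1.3(155.58) + 0.2(87.56) + 0.2(117.94) = 243.35
[5] 1.3(155.58) + 1.75(117.94) + 0.7(17.84) = 421.14
[6] 1.25(155.58) + 0.6(131.71) + 0.7(17.84) + 0.7(117.94) = 368.55
[7] 1.4(155.58) + 1.5(17.84) + 0.6(117.94) = 315.34
Maximum is from combination 5.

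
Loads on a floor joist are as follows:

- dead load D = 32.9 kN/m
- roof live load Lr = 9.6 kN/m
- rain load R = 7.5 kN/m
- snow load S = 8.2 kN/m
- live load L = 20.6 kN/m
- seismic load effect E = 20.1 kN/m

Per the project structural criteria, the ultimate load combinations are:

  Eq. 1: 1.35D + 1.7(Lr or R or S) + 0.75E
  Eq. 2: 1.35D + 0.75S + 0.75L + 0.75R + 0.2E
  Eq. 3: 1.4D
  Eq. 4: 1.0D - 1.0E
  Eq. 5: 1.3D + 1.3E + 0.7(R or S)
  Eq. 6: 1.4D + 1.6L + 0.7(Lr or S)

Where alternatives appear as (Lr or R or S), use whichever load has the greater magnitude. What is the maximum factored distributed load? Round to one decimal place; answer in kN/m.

85.7 kN/m

(Lr or R or S) → Lr = 9.6 kN/m; (R or S) → S = 8.2 kN/m; (Lr or S) → Lr = 9.6 kN/m.
Eq. 1: 1.35(32.9) + 1.7(9.6) + 0.75(20.1) = 75.8
Eq. 2: 1.35(32.9) + 0.75(8.2) + 0.75(20.6) + 0.75(7.5) + 0.2(20.1) = 75.7
Eq. 3: 1.4(32.9) = 46.1
Eq. 4: 1.0(32.9) - 1.0(20.1) = 12.8
Eq. 5: 1.3(32.9) + 1.3(20.1) + 0.7(8.2) = 74.6
Eq. 6: 1.4(32.9) + 1.6(20.6) + 0.7(9.6) = 85.7
Maximum is from combination 6.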